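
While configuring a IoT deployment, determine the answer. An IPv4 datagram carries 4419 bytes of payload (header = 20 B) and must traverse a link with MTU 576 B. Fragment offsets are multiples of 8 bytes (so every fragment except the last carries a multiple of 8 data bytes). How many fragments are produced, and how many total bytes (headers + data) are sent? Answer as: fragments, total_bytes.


Max data per non-final fragment = floor((MTU - header)/8)*8 = floor((576 - 20)/8)*8 = floor(556/8)*8 = 552 B
Final fragment needs no 8-byte alignment: it can carry up to MTU - header = 556 B
Non-final fragments needed = ceil((payload - 556) / 552) = ceil(3863/552) = ceil(6.9982) = 7
Number of fragments = 7 + 1 = 8
Fragment sizes (data): 7 * 552 B + 555 B (last, 555 <= 556 OK)
Total bytes sent = payload + n_frags * header = 4419 + 8*20 = 4419 + 160 = 4579 B

8, 4579


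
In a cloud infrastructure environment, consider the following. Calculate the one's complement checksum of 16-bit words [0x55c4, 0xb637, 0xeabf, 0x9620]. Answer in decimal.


Given words: [0x55c4, 0xb637, 0xeabf, 0x9620]
Step 1: Sum all words
Raw sum = 21956 + 46647 + 60095 + 38432 = 167130
Step 2: Fold carry: (36058 + 2) = 36060
One's complement = ~36060 & 0xFFFF = 29475

29475


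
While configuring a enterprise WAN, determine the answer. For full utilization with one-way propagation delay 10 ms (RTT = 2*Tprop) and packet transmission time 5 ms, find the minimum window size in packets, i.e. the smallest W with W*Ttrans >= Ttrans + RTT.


Given: Ttrans = 5 ms, RTT = 20 ms (= 2 * Tprop, Tprop = 10 ms)
Time until first ACK returns = Ttrans + RTT = 5 + 20 = 25 ms
Need W * Ttrans >= Ttrans + RTT  ->  W >= (Ttrans + RTT) / Ttrans
(Ttrans + RTT) / Ttrans = 25 / 5 = 5
W_min = ceil(5) = 5

5


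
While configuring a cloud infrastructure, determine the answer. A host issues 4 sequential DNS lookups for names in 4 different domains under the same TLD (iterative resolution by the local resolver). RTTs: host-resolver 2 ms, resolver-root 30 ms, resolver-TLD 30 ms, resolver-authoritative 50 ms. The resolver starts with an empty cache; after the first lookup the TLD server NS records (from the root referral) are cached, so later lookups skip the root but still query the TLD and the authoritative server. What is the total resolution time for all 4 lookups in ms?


Lookup 1 (cold cache): local + root + TLD + auth = 2 + 30 + 30 + 50 = 112 ms
Lookups 2..4 (TLD NS cached -> skip root; new domain -> still ask TLD and auth): local + TLD + auth = 2 + 30 + 50 = 82 ms each
Remaining 3 lookups: 3 * 82 = 246 ms
Total = 112 + 246 = 358 ms

358


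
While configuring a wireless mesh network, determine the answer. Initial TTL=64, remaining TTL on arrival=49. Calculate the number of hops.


Given: initial TTL = 64, received TTL = 49
Hops = initial TTL - received TTL
Hops = 64 - 49 = 15

15


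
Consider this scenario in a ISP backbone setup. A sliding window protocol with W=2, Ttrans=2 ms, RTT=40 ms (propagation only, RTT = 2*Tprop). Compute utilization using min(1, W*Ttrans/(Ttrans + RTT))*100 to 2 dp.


Given: W = 2, Ttrans = 2 ms, RTT = 40 ms (= 2 * Tprop, Tprop = 20 ms)
Cycle time = Ttrans + RTT = 2 + 40 = 42 ms (first packet sent until its ACK returns)
W * Ttrans = 2 * 2 = 4 ms of sending per cycle
W * Ttrans / (Ttrans + RTT) = 4 / 42 = 0.095238
U = min(1, 0.095238) = 0.095238
U% = 9.52%

9.52


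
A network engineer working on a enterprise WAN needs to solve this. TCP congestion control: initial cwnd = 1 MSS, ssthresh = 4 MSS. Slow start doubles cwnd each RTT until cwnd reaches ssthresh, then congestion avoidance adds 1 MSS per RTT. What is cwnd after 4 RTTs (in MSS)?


RTT 0: cwnd = 1 MSS (initial)
RTT 1: cwnd = 2 MSS (slow start, doubled)
RTT 2: cwnd = 4 MSS (slow start, doubled)
RTT 3: cwnd = 5 MSS (congestion avoidance, +1)
RTT 4: cwnd = 6 MSS (congestion avoidance, +1)

6


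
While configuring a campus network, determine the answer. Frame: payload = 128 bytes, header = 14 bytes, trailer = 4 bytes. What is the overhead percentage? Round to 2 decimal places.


Given: payload = 128 B, header = 14 B, trailer = 4 B
Overhead bytes = header + trailer = 14 + 4 = 18
Total frame = payload + overhead = 128 + 18 = 146
Overhead % = 18 / 146 * 100 = 12.3288% -> 12.33% (2 dp)

12.33


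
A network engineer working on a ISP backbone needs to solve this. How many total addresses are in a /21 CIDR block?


Given: CIDR prefix /21
Host bits = 32 - 21 = 11
Total addresses = 2^11 = 2048

2048


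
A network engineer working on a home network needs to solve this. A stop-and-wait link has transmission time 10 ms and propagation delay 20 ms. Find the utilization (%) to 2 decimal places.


Given: Ttrans = 10 ms, Tprop = 20 ms
RTT = 2 * Tprop = 2 * 20 = 40 ms
U = Ttrans / (Ttrans + RTT)
U = 10 / (10 + 40)
U = 10 / 50 = 0.2
U% = 20.00%

20.00


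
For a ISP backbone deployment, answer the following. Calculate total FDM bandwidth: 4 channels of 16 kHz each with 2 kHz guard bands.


Given: 4 channels, 16 kHz each, guard = 2 kHz
Channel bandwidth = 4 * 16 = 64 kHz
Guard bands = 3 gaps * 2 kHz = 6 kHz
Total = 64 + 6 = 70 kHz

70


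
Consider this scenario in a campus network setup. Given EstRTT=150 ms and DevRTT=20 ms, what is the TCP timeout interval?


Given: EstRTT = 150 ms, DevRTT = 20 ms
Timeout = EstRTT + 4 * DevRTT
4 * DevRTT = 4 * 20 = 80
Timeout = 150 + 80 = 230 ms

230


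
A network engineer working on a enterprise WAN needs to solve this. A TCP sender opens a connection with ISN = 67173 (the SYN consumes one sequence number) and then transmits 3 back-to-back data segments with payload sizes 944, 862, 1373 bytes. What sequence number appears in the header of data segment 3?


The SYN occupies sequence number ISN = 67173, so the first data byte is ISN + 1 = 67174.
SEQ of data segment i = (ISN + 1) + sum of payload sizes of segments 1..i-1.
Segment 1: SEQ = 67174, payload = 944 bytes
Segment 2: SEQ = 68118, payload = 862 bytes
Segment 3: SEQ = 68980, payload = 1373 bytes
SEQ of segment 3 = 67174 + 944 + 862 = 68980

68980


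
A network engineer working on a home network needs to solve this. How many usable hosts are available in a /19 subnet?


Given: subnet mask /19
Host bits = 32 - 19 = 13
Total addresses = 2^13 = 8192
Usable hosts = 8192 - 2 (network + broadcast) = 8190

8190


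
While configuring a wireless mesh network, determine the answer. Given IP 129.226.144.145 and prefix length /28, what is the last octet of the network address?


Given: IP = 129.226.144.145, prefix = /28
Subnet mask = 255.255.255.240
Last octet of IP: 145
Last octet of mask: 240
Network last octet = 145 AND 240 = 144

144


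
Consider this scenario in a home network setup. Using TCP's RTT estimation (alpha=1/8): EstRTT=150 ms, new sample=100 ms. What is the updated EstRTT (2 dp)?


Given: EstRTT = 150 ms, SampleRTT = 100 ms, alpha = 1/8
New EstRTT = (1 - alpha) * EstRTT + alpha * SampleRTT
(7/8) * 150 = 131.25
(1/8) * 100 = 12.5
New EstRTT = 131.25 + 12.5 = 143.75 ms -> 143.75 ms (2 dp)

143.75


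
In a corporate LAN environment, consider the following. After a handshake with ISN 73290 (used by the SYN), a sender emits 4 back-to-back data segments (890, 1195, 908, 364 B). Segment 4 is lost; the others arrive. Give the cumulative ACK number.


SYN uses sequence number 73290; first data byte = ISN + 1 = 73291.
Segment 1: SEQ = 73291, len = 890 B, covers [73291, 74180]
Segment 2: SEQ = 74181, len = 1195 B, covers [74181, 75375]
Segment 3: SEQ = 75376, len = 908 B, covers [75376, 76283]
Segment 4: SEQ = 76284, len = 364 B, covers [76284, 76647] [LOST]
In-order data received: bytes [73291, 76283] (segments 1..3).
Segment 4 missing -> gap begins at byte 76284.
Cumulative ACK = next expected in-order byte = 73291 + 890 + 1195 + 908 = 76284

76284


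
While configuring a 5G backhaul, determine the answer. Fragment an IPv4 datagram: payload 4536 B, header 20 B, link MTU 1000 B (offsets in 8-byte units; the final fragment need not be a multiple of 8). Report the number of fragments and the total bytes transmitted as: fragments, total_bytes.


Max data per non-final fragment = floor((MTU - header)/8)*8 = floor((1000 - 20)/8)*8 = floor(980/8)*8 = 976 B
Final fragment needs no 8-byte alignment: it can carry up to MTU - header = 980 B
Non-final fragments needed = ceil((payload - 980) / 976) = ceil(3556/976) = ceil(3.6434) = 4
Number of fragments = 4 + 1 = 5
Fragment sizes (data): 4 * 976 B + 632 B (last, 632 <= 980 OK)
Total bytes sent = payload + n_frags * header = 4536 + 5*20 = 4536 + 100 = 4636 B

5, 4636


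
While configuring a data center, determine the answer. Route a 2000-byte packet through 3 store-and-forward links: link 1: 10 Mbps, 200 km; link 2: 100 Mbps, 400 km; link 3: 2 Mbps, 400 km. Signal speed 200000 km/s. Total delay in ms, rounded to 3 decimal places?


Packet = 2000 bytes = 16000 bits. Store-and-forward: sum (t_trans + t_prop) per link.
Link 1: t_trans = 16000/(10*10^6) s = 1.6000 ms; t_prop = 200/200000 s = 1.0000 ms; subtotal = 2.6000 ms
Link 2: t_trans = 16000/(100*10^6) s = 0.1600 ms; t_prop = 400/200000 s = 2.0000 ms; subtotal = 2.1600 ms
Link 3: t_trans = 16000/(2*10^6) s = 8.0000 ms; t_prop = 400/200000 s = 2.0000 ms; subtotal = 10.0000 ms
End-to-end = 2.6000 + 2.1600 + 10.0000 = 14.7600 ms -> 14.760 ms (3 dp)

14.760


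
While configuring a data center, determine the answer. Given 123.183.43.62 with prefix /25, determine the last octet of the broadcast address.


Given: IP = 123.183.43.62, prefix = /25
Host bits = 32 - 25 = 7
Network last octet = 62 AND mask = 0
Host part size = 2^7 - 1 = 127
Broadcast last octet = 0 OR 127 = 127

127


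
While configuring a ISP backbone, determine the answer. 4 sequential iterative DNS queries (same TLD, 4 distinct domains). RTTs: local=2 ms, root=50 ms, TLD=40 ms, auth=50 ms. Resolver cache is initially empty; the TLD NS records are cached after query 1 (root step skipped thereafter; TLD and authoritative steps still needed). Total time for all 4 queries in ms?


Lookup 1 (cold cache): local + root + TLD + auth = 2 + 50 + 40 + 50 = 142 ms
Lookups 2..4 (TLD NS cached -> skip root; new domain -> still ask TLD and auth): local + TLD + auth = 2 + 40 + 50 = 92 ms each
Remaining 3 lookups: 3 * 92 = 276 ms
Total = 142 + 276 = 418 ms

418


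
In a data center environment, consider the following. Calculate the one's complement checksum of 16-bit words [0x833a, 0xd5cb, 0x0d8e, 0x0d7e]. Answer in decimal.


Given words: [0x833a, 0xd5cb, 0x0d8e, 0x0d7e]
Step 1: Sum all words
Raw sum = 33594 + 54731 + 3470 + 3454 = 95249
Step 2: Fold carry: (29713 + 1) = 29714
One's complement = ~29714 & 0xFFFF = 35821

35821


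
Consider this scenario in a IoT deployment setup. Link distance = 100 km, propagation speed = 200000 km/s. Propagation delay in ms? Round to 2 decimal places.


Given: distance = 100 km, speed = 200000 km/s
Delay = distance / speed = 100 / 200000 seconds
Delay in ms = 100 * 1000 / 200000
Delay = 0.5000 ms
Rounded to 2 dp = 0.50 ms

0.50


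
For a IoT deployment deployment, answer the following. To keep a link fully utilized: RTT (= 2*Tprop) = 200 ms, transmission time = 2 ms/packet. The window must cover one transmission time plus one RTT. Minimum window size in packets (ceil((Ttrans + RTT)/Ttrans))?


Given: Ttrans = 2 ms, RTT = 200 ms (= 2 * Tprop, Tprop = 100 ms)
Time until first ACK returns = Ttrans + RTT = 2 + 200 = 202 ms
Need W * Ttrans >= Ttrans + RTT  ->  W >= (Ttrans + RTT) / Ttrans
(Ttrans + RTT) / Ttrans = 202 / 2 = 101
W_min = ceil(101) = 101

101


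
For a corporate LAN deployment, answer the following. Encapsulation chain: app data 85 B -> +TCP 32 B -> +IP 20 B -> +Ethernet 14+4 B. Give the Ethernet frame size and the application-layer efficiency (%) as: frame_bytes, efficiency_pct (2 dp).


TCP segment = 85 + 32 = 117 B
IP packet = 117 + 20 = 137 B
Ethernet frame = 137 + 14 + 4 = 155 B
Efficiency = app / frame = 85 / 155 = 0.548387 = 54.8387% -> 54.84% (2 dp)

155, 54.84


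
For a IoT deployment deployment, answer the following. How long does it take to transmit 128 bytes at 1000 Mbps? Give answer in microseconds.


Given: packet = 128 bytes, bandwidth = 1000 Mbps
Packet in bits = 128 * 8 = 1024 bits
Bandwidth = 1000 * 10^6 = 1000000000 bps
Time = 1024 / 1000000000 seconds
Time in us = 1024 * 10^6 / 1000000000 = 1.024

1.024


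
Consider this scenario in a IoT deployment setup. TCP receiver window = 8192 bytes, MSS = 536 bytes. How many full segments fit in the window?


Given: RWND = 8192 bytes, MSS = 536 bytes
Full segments = floor(RWND / MSS)
Full segments = floor(8192 / 536)
Full segments = floor(15.2836) = 15

15


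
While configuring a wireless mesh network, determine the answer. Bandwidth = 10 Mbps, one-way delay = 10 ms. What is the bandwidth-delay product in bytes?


Given: bandwidth = 10 Mbps, delay = 10 ms
BDP in bits = 10 * 10^6 * 10 / 1000
BDP in bits = 100000
BDP in bytes = 100000 / 8 = 12500

12500


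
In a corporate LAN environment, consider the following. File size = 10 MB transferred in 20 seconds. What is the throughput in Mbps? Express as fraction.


Given: file = 10 MB, time = 20 s
File in Mb = 10 * 8 = 80 Mb
Throughput = 80 / 20 Mbps
Throughput = 4 Mbps

4


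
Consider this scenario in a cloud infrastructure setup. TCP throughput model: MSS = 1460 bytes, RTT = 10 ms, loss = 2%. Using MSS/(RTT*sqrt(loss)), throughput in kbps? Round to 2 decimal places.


Given: MSS = 1460 bytes, RTT = 10 ms, loss = 2%
RTT in seconds = 10 / 1000 = 0.01
Loss rate = 2% = 0.02
sqrt(loss) = sqrt(0.02) = 0.141421356237
Throughput (bytes/s) = 1460 / (0.01 * 0.141421356237) = 1032375.9005
Throughput (kbps) = 1032375.9005 * 8 / 1000 = 8259.007204 -> 8259.01 kbps (2 dp)

8259.01


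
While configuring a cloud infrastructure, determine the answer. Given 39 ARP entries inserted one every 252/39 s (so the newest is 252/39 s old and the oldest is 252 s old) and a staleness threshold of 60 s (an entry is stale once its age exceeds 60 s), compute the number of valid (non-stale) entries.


Ages are k * 252/39 s for k = 1..39 (spacing = 6.4615 s).
Entry k is valid iff k * 252/39 <= 60 iff k <= 39 * 60 / 252 = 9.2857
n_valid = floor(9.2857) = 9
(n_stale = 39 - 9 = 30)

9


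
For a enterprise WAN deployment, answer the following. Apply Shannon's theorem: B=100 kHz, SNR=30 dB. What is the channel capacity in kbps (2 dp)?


Given: B = 100 kHz, SNR = 30 dB
SNR linear = 10^(30/10) = 1000
1 + SNR = 1001
log2(1001) = 9.9672262588
C = 100 * 1000 * 9.9672262588 = 996722.6259 bps
C = 996.722626 kbps -> 996.72 kbps (2 dp)

996.72


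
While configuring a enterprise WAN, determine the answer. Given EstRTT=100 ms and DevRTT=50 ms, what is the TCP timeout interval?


Given: EstRTT = 100 ms, DevRTT = 50 ms
Timeout = EstRTT + 4 * DevRTT
4 * DevRTT = 4 * 50 = 200
Timeout = 100 + 200 = 300 ms

300


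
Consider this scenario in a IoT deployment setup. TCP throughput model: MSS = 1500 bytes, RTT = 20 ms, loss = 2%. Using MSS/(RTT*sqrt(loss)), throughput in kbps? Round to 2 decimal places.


Given: MSS = 1500 bytes, RTT = 20 ms, loss = 2%
RTT in seconds = 20 / 1000 = 0.02
Loss rate = 2% = 0.02
sqrt(loss) = sqrt(0.02) = 0.141421356237
Throughput (bytes/s) = 1500 / (0.02 * 0.141421356237) = 530330.0859
Throughput (kbps) = 530330.0859 * 8 / 1000 = 4242.640687 -> 4242.64 kbps (2 dp)

4242.64


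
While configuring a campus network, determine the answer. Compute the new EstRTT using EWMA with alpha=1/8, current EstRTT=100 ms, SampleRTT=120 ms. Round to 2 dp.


Given: EstRTT = 100 ms, SampleRTT = 120 ms, alpha = 1/8
New EstRTT = (1 - alpha) * EstRTT + alpha * SampleRTT
(7/8) * 100 = 87.5
(1/8) * 120 = 15
New EstRTT = 87.5 + 15 = 102.5 ms -> 102.50 ms (2 dp)

102.50


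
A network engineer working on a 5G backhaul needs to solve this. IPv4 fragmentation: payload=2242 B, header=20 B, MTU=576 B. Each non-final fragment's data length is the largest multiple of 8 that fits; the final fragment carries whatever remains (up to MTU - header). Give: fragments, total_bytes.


Max data per non-final fragment = floor((MTU - header)/8)*8 = floor((576 - 20)/8)*8 = floor(556/8)*8 = 552 B
Final fragment needs no 8-byte alignment: it can carry up to MTU - header = 556 B
Non-final fragments needed = ceil((payload - 556) / 552) = ceil(1686/552) = ceil(3.0543) = 4
Number of fragments = 4 + 1 = 5
Fragment sizes (data): 4 * 552 B + 34 B (last, 34 <= 556 OK)
Total bytes sent = payload + n_frags * header = 2242 + 5*20 = 2242 + 100 = 2342 B

5, 2342


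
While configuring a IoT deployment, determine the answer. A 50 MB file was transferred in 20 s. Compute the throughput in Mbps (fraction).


Given: file = 50 MB, time = 20 s
File in Mb = 50 * 8 = 400 Mb
Throughput = 400 / 20 Mbps
Throughput = 20 Mbps

20


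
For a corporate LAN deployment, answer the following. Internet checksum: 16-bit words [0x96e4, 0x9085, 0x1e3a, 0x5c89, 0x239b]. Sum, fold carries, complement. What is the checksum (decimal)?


Given words: [0x96e4, 0x9085, 0x1e3a, 0x5c89, 0x239b]
Step 1: Sum all words
Raw sum = 38628 + 36997 + 7738 + 23689 + 9115 = 116167
Step 2: Fold carry: (50631 + 1) = 50632
One's complement = ~50632 & 0xFFFF = 14903

14903


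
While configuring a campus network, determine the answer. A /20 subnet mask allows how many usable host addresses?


Given: subnet mask /20
Host bits = 32 - 20 = 12
Total addresses = 2^12 = 4096
Usable hosts = 4096 - 2 (network + broadcast) = 4094

4094


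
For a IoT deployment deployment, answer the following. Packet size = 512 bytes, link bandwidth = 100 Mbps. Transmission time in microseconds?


Given: packet = 512 bytes, bandwidth = 100 Mbps
Packet in bits = 512 * 8 = 4096 bits
Bandwidth = 100 * 10^6 = 100000000 bps
Time = 4096 / 100000000 seconds
Time in us = 4096 * 10^6 / 100000000 = 40.96

40.96


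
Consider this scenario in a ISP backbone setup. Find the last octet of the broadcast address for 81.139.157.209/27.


Given: IP = 81.139.157.209, prefix = /27
Host bits = 32 - 27 = 5
Network last octet = 209 AND mask = 192
Host part size = 2^5 - 1 = 31
Broadcast last octet = 192 OR 31 = 223

223


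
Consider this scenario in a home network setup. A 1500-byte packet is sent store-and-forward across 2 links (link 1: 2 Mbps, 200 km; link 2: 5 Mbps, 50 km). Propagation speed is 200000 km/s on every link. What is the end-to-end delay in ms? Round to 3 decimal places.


Packet = 1500 bytes = 12000 bits. Store-and-forward: sum (t_trans + t_prop) per link.
Link 1: t_trans = 12000/(2*10^6) s = 6.0000 ms; t_prop = 200/200000 s = 1.0000 ms; subtotal = 7.0000 ms
Link 2: t_trans = 12000/(5*10^6) s = 2.4000 ms; t_prop = 50/200000 s = 0.2500 ms; subtotal = 2.6500 ms
End-to-end = 7.0000 + 2.6500 = 9.6500 ms -> 9.650 ms (3 dp)

9.650


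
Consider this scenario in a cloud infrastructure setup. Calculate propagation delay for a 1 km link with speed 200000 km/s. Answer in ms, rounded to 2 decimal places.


Given: distance = 1 km, speed = 200000 km/s
Delay = distance / speed = 1 / 200000 seconds
Delay in ms = 1 * 1000 / 200000
Delay = 0.0050 ms
Rounded to 2 dp = 0.01 ms

0.01


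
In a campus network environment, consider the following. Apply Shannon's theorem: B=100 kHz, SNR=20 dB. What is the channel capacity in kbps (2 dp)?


Given: B = 100 kHz, SNR = 20 dB
SNR linear = 10^(20/10) = 100
1 + SNR = 101
log2(101) = 6.6582114828
C = 100 * 1000 * 6.6582114828 = 665821.1483 bps
C = 665.821148 kbps -> 665.82 kbps (2 dp)

665.82


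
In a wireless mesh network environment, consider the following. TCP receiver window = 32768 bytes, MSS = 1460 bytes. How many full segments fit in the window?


Given: RWND = 32768 bytes, MSS = 1460 bytes
Full segments = floor(RWND / MSS)
Full segments = floor(32768 / 1460)
Full segments = floor(22.4438) = 22

22


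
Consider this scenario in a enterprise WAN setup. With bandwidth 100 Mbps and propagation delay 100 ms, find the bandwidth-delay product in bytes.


Given: bandwidth = 100 Mbps, delay = 100 ms
BDP in bits = 100 * 10^6 * 100 / 1000
BDP in bits = 10000000
BDP in bytes = 10000000 / 8 = 1250000

1250000


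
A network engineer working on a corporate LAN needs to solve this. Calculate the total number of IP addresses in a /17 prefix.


Given: CIDR prefix /17
Host bits = 32 - 17 = 15
Total addresses = 2^15 = 32768

32768


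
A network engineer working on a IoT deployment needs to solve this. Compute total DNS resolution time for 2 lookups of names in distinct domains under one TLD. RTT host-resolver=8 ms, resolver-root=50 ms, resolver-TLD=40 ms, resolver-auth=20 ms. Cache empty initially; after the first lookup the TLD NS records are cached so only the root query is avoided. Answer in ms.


Lookup 1 (cold cache): local + root + TLD + auth = 8 + 50 + 40 + 20 = 118 ms
Lookups 2..2 (TLD NS cached -> skip root; new domain -> still ask TLD and auth): local + TLD + auth = 8 + 40 + 20 = 68 ms each
Remaining 1 lookups: 1 * 68 = 68 ms
Total = 118 + 68 = 186 ms

186


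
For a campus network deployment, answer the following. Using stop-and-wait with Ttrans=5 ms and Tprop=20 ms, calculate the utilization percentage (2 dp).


Given: Ttrans = 5 ms, Tprop = 20 ms
RTT = 2 * Tprop = 2 * 20 = 40 ms
U = Ttrans / (Ttrans + RTT)
U = 5 / (5 + 40)
U = 5 / 45 = 0.111111
U% = 11.11%

11.11


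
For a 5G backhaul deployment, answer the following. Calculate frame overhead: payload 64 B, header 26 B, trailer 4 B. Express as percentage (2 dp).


Given: payload = 64 B, header = 26 B, trailer = 4 B
Overhead bytes = header + trailer = 26 + 4 = 30
Total frame = payload + overhead = 64 + 30 = 94
Overhead % = 30 / 94 * 100 = 31.9149% -> 31.91% (2 dp)

31.91


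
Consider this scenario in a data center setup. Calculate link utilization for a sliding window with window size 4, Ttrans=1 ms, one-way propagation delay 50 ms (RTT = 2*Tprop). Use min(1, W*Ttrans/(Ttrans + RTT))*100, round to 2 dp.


Given: W = 4, Ttrans = 1 ms, RTT = 100 ms (= 2 * Tprop, Tprop = 50 ms)
Cycle time = Ttrans + RTT = 1 + 100 = 101 ms (first packet sent until its ACK returns)
W * Ttrans = 4 * 1 = 4 ms of sending per cycle
W * Ttrans / (Ttrans + RTT) = 4 / 101 = 0.039604
U = min(1, 0.039604) = 0.039604
U% = 3.96%

3.96


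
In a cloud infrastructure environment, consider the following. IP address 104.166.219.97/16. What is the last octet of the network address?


Given: IP = 104.166.219.97, prefix = /16
Subnet mask = 255.255.0.0
Last octet of IP: 97
Last octet of mask: 0
Network last octet = 97 AND 0 = 0

0


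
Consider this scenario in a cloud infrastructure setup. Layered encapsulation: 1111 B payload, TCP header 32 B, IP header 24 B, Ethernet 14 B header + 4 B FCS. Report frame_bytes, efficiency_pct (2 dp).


TCP segment = 1111 + 32 = 1143 B
IP packet = 1143 + 24 = 1167 B
Ethernet frame = 1167 + 14 + 4 = 1185 B
Efficiency = app / frame = 1111 / 1185 = 0.937553 = 93.7553% -> 93.76% (2 dp)

1185, 93.76


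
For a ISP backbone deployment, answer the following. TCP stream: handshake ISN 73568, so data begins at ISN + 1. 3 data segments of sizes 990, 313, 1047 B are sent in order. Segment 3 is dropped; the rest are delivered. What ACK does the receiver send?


SYN uses sequence number 73568; first data byte = ISN + 1 = 73569.
Segment 1: SEQ = 73569, len = 990 B, covers [73569, 74558]
Segment 2: SEQ = 74559, len = 313 B, covers [74559, 74871]
Segment 3: SEQ = 74872, len = 1047 B, covers [74872, 75918] [LOST]
In-order data received: bytes [73569, 74871] (segments 1..2).
Segment 3 missing -> gap begins at byte 74872.
Cumulative ACK = next expected in-order byte = 73569 + 990 + 313 = 74872

74872


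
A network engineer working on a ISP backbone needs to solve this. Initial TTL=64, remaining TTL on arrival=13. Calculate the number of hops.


Given: initial TTL = 64, received TTL = 13
Hops = initial TTL - received TTL
Hops = 64 - 13 = 51

51


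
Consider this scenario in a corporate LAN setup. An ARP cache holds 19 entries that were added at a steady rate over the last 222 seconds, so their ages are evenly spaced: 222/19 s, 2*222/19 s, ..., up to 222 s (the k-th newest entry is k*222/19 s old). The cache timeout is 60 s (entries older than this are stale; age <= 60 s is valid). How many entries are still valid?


Ages are k * 222/19 s for k = 1..19 (spacing = 11.6842 s).
Entry k is valid iff k * 222/19 <= 60 iff k <= 19 * 60 / 222 = 5.1351
n_valid = floor(5.1351) = 5
(n_stale = 19 - 5 = 14)

5


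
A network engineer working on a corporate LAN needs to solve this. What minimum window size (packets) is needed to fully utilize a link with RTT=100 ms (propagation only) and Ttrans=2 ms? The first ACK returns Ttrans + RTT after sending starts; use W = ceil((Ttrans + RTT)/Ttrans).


Given: Ttrans = 2 ms, RTT = 100 ms (= 2 * Tprop, Tprop = 50 ms)
Time until first ACK returns = Ttrans + RTT = 2 + 100 = 102 ms
Need W * Ttrans >= Ttrans + RTT  ->  W >= (Ttrans + RTT) / Ttrans
(Ttrans + RTT) / Ttrans = 102 / 2 = 51
W_min = ceil(51) = 51

51


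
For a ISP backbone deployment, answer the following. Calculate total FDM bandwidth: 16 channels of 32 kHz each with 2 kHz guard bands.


Given: 16 channels, 32 kHz each, guard = 2 kHz
Channel bandwidth = 16 * 32 = 512 kHz
Guard bands = 15 gaps * 2 kHz = 30 kHz
Total = 512 + 30 = 542 kHz

542


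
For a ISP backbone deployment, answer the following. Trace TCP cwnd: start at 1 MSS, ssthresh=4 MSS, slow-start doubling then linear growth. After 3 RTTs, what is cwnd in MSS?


RTT 0: cwnd = 1 MSS (initial)
RTT 1: cwnd = 2 MSS (slow start, doubled)
RTT 2: cwnd = 4 MSS (slow start, doubled)
RTT 3: cwnd = 5 MSS (congestion avoidance, +1)

5


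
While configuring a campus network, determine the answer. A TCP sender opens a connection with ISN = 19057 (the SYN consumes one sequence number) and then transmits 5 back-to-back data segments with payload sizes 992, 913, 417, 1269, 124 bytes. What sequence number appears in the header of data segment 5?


The SYN occupies sequence number ISN = 19057, so the first data byte is ISN + 1 = 19058.
SEQ of data segment i = (ISN + 1) + sum of payload sizes of segments 1..i-1.
Segment 1: SEQ = 19058, payload = 992 bytes
Segment 2: SEQ = 20050, payload = 913 bytes
Segment 3: SEQ = 20963, payload = 417 bytes
Segment 4: SEQ = 21380, payload = 1269 bytes
Segment 5: SEQ = 22649, payload = 124 bytes
SEQ of segment 5 = 19058 + 992 + 913 + 417 + 1269 = 22649

22649


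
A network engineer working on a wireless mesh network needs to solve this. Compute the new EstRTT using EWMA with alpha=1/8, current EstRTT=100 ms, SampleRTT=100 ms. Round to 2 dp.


Given: EstRTT = 100 ms, SampleRTT = 100 ms, alpha = 1/8
New EstRTT = (1 - alpha) * EstRTT + alpha * SampleRTT
(7/8) * 100 = 87.5
(1/8) * 100 = 12.5
New EstRTT = 87.5 + 12.5 = 100 ms -> 100.00 ms (2 dp)

100.00


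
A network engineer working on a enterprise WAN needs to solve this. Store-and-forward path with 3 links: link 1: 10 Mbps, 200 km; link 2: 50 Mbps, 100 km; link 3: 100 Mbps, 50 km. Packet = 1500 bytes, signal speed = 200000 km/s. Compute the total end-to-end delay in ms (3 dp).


Packet = 1500 bytes = 12000 bits. Store-and-forward: sum (t_trans + t_prop) per link.
Link 1: t_trans = 12000/(10*10^6) s = 1.2000 ms; t_prop = 200/200000 s = 1.0000 ms; subtotal = 2.2000 ms
Link 2: t_trans = 12000/(50*10^6) s = 0.2400 ms; t_prop = 100/200000 s = 0.5000 ms; subtotal = 0.7400 ms
Link 3: t_trans = 12000/(100*10^6) s = 0.1200 ms; t_prop = 50/200000 s = 0.2500 ms; subtotal = 0.3700 ms
End-to-end = 2.2000 + 0.7400 + 0.3700 = 3.3100 ms -> 3.310 ms (3 dp)

3.310


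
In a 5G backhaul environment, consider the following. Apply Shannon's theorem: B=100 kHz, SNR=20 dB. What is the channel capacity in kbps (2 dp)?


Given: B = 100 kHz, SNR = 20 dB
SNR linear = 10^(20/10) = 100
1 + SNR = 101
log2(101) = 6.6582114828
C = 100 * 1000 * 6.6582114828 = 665821.1483 bps
C = 665.821148 kbps -> 665.82 kbps (2 dp)

665.82


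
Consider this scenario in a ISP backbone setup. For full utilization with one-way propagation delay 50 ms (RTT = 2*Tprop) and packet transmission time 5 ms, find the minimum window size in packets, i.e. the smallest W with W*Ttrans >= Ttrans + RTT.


Given: Ttrans = 5 ms, RTT = 100 ms (= 2 * Tprop, Tprop = 50 ms)
Time until first ACK returns = Ttrans + RTT = 5 + 100 = 105 ms
Need W * Ttrans >= Ttrans + RTT  ->  W >= (Ttrans + RTT) / Ttrans
(Ttrans + RTT) / Ttrans = 105 / 5 = 21
W_min = ceil(21) = 21

21


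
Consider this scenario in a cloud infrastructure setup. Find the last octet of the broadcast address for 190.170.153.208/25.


Given: IP = 190.170.153.208, prefix = /25
Host bits = 32 - 25 = 7
Network last octet = 208 AND mask = 128
Host part size = 2^7 - 1 = 127
Broadcast last octet = 128 OR 127 = 255

255


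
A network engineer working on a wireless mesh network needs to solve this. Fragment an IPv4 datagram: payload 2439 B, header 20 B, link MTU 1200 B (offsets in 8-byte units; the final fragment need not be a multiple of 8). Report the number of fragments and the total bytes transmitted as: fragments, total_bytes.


Max data per non-final fragment = floor((MTU - header)/8)*8 = floor((1200 - 20)/8)*8 = floor(1180/8)*8 = 1176 B
Final fragment needs no 8-byte alignment: it can carry up to MTU - header = 1180 B
Non-final fragments needed = ceil((payload - 1180) / 1176) = ceil(1259/1176) = ceil(1.0706) = 2
Number of fragments = 2 + 1 = 3
Fragment sizes (data): 2 * 1176 B + 87 B (last, 87 <= 1180 OK)
Total bytes sent = payload + n_frags * header = 2439 + 3*20 = 2439 + 60 = 2499 B

3, 2499


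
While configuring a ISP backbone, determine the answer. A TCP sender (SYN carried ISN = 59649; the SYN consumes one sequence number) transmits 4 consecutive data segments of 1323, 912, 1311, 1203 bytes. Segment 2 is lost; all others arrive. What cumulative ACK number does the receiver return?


SYN uses sequence number 59649; first data byte = ISN + 1 = 59650.
Segment 1: SEQ = 59650, len = 1323 B, covers [59650, 60972]
Segment 2: SEQ = 60973, len = 912 B, covers [60973, 61884] [LOST]
Segment 3: SEQ = 61885, len = 1311 B, covers [61885, 63195]
Segment 4: SEQ = 63196, len = 1203 B, covers [63196, 64398]
In-order data received: bytes [59650, 60972] (segments 1..1).
Segment 2 missing -> gap begins at byte 60973; later segments buffered out of order.
Cumulative ACK = next expected in-order byte = 59650 + 1323 = 60973

60973


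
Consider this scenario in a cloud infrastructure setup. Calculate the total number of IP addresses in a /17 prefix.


Given: CIDR prefix /17
Host bits = 32 - 17 = 15
Total addresses = 2^15 = 32768

32768


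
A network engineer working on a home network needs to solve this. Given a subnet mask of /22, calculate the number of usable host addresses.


Given: subnet mask /22
Host bits = 32 - 22 = 10
Total addresses = 2^10 = 1024
Usable hosts = 1024 - 2 (network + broadcast) = 1022

1022


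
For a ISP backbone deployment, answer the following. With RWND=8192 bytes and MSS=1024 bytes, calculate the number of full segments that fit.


Given: RWND = 8192 bytes, MSS = 1024 bytes
Full segments = floor(RWND / MSS)
Full segments = floor(8192 / 1024)
Full segments = floor(8.0) = 8

8


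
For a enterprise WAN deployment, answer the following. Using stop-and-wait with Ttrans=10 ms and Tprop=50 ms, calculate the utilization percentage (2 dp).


Given: Ttrans = 10 ms, Tprop = 50 ms
RTT = 2 * Tprop = 2 * 50 = 100 ms
U = Ttrans / (Ttrans + RTT)
U = 10 / (10 + 100)
U = 10 / 110 = 0.090909
U% = 9.09%

9.09


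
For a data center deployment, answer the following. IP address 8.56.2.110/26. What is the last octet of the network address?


Given: IP = 8.56.2.110, prefix = /26
Subnet mask = 255.255.255.192
Last octet of IP: 110
Last octet of mask: 192
Network last octet = 110 AND 192 = 64

64


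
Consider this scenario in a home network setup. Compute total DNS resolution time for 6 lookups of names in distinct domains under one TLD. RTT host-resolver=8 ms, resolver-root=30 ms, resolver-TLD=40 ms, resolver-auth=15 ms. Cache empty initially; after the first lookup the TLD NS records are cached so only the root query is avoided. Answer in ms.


Lookup 1 (cold cache): local + root + TLD + auth = 8 + 30 + 40 + 15 = 93 ms
Lookups 2..6 (TLD NS cached -> skip root; new domain -> still ask TLD and auth): local + TLD + auth = 8 + 40 + 15 = 63 ms each
Remaining 5 lookups: 5 * 63 = 315 ms
Total = 93 + 315 = 408 ms

408


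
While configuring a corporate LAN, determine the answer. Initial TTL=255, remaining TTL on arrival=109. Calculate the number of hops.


Given: initial TTL = 255, received TTL = 109
Hops = initial TTL - received TTL
Hops = 255 - 109 = 146

146


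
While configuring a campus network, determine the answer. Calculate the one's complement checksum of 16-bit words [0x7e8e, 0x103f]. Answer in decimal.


Given words: [0x7e8e, 0x103f]
Step 1: Sum all words
Raw sum = 32398 + 4159 = 36557
One's complement = ~36557 & 0xFFFF = 28978

28978


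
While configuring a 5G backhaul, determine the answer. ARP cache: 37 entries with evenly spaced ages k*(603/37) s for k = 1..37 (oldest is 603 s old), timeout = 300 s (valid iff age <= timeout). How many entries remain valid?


Ages are k * 603/37 s for k = 1..37 (spacing = 16.2973 s).
Entry k is valid iff k * 603/37 <= 300 iff k <= 37 * 300 / 603 = 18.4080
n_valid = floor(18.4080) = 18
(n_stale = 37 - 18 = 19)

18


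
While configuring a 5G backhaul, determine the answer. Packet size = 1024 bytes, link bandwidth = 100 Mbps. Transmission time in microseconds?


Given: packet = 1024 bytes, bandwidth = 100 Mbps
Packet in bits = 1024 * 8 = 8192 bits
Bandwidth = 100 * 10^6 = 100000000 bps
Time = 8192 / 100000000 seconds
Time in us = 8192 * 10^6 / 100000000 = 81.92

81.92


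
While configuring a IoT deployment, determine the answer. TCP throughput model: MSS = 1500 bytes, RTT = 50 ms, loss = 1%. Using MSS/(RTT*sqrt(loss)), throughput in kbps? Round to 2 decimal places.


Given: MSS = 1500 bytes, RTT = 50 ms, loss = 1%
RTT in seconds = 50 / 1000 = 0.05
Loss rate = 1% = 0.01
sqrt(loss) = sqrt(0.01) = 0.1
Throughput (bytes/s) = 1500 / (0.05 * 0.1) = 300000.0000
Throughput (kbps) = 300000.0000 * 8 / 1000 = 2400.000000 -> 2400.00 kbps (2 dp)

2400.00


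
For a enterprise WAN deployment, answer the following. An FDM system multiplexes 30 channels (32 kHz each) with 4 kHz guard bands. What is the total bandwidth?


Given: 30 channels, 32 kHz each, guard = 4 kHz
Channel bandwidth = 30 * 32 = 960 kHz
Guard bands = 29 gaps * 4 kHz = 116 kHz
Total = 960 + 116 = 1076 kHz

1076


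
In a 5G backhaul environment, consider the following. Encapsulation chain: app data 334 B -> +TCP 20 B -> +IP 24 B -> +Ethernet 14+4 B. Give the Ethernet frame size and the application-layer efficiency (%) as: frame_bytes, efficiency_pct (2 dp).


TCP segment = 334 + 20 = 354 B
IP packet = 354 + 24 = 378 B
Ethernet frame = 378 + 14 + 4 = 396 B
Efficiency = app / frame = 334 / 396 = 0.843434 = 84.3434% -> 84.34% (2 dp)

396, 84.34


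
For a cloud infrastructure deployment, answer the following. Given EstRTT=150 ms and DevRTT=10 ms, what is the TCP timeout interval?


Given: EstRTT = 150 ms, DevRTT = 10 ms
Timeout = EstRTT + 4 * DevRTT
4 * DevRTT = 4 * 10 = 40
Timeout = 150 + 40 = 190 ms

190


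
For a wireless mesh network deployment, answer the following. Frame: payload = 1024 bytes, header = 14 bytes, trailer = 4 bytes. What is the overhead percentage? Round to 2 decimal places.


Given: payload = 1024 B, header = 14 B, trailer = 4 B
Overhead bytes = header + trailer = 14 + 4 = 18
Total frame = payload + overhead = 1024 + 18 = 1042
Overhead % = 18 / 1042 * 100 = 1.7274% -> 1.73% (2 dp)

1.73


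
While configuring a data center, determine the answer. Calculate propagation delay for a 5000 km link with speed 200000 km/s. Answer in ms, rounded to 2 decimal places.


Given: distance = 5000 km, speed = 200000 km/s
Delay = distance / speed = 5000 / 200000 seconds
Delay in ms = 5000 * 1000 / 200000
Delay = 25.0000 ms
Rounded to 2 dp = 25.00 ms

25.00


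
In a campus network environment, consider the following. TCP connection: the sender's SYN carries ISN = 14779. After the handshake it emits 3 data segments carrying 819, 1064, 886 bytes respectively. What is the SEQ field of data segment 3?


The SYN occupies sequence number ISN = 14779, so the first data byte is ISN + 1 = 14780.
SEQ of data segment i = (ISN + 1) + sum of payload sizes of segments 1..i-1.
Segment 1: SEQ = 14780, payload = 819 bytes
Segment 2: SEQ = 15599, payload = 1064 bytes
Segment 3: SEQ = 16663, payload = 886 bytes
SEQ of segment 3 = 14780 + 819 + 1064 = 16663

16663


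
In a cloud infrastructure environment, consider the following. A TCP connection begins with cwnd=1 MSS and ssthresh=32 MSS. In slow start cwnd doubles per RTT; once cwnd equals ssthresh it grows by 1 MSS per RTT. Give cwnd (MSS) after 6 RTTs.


RTT 0: cwnd = 1 MSS (initial)
RTT 1: cwnd = 2 MSS (slow start, doubled)
RTT 2: cwnd = 4 MSS (slow start, doubled)
RTT 3: cwnd = 8 MSS (slow start, doubled)
RTT 4: cwnd = 16 MSS (slow start, doubled)
RTT 5: cwnd = 32 MSS (slow start, doubled)
RTT 6: cwnd = 33 MSS (congestion avoidance, +1)

33


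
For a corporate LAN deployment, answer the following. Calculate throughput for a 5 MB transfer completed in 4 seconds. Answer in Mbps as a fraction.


Given: file = 5 MB, time = 4 s
File in Mb = 5 * 8 = 40 Mb
Throughput = 40 / 4 Mbps
Throughput = 10 Mbps

10


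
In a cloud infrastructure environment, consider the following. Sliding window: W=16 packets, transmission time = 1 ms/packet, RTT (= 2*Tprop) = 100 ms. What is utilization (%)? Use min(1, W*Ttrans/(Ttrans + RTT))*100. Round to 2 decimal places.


Given: W = 16, Ttrans = 1 ms, RTT = 100 ms (= 2 * Tprop, Tprop = 50 ms)
Cycle time = Ttrans + RTT = 1 + 100 = 101 ms (first packet sent until its ACK returns)
W * Ttrans = 16 * 1 = 16 ms of sending per cycle
W * Ttrans / (Ttrans + RTT) = 16 / 101 = 0.158416
U = min(1, 0.158416) = 0.158416
U% = 15.84%

15.84


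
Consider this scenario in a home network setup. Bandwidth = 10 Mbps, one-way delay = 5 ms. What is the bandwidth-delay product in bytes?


Given: bandwidth = 10 Mbps, delay = 5 ms
BDP in bits = 10 * 10^6 * 5 / 1000
BDP in bits = 50000
BDP in bytes = 50000 / 8 = 6250

6250


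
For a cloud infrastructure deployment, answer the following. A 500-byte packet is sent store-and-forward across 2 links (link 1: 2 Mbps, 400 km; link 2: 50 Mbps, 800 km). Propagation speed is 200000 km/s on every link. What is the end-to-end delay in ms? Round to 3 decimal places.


Packet = 500 bytes = 4000 bits. Store-and-forward: sum (t_trans + t_prop) per link.
Link 1: t_trans = 4000/(2*10^6) s = 2.0000 ms; t_prop = 400/200000 s = 2.0000 ms; subtotal = 4.0000 ms
Link 2: t_trans = 4000/(50*10^6) s = 0.0800 ms; t_prop = 800/200000 s = 4.0000 ms; subtotal = 4.0800 ms
End-to-end = 4.0000 + 4.0800 = 8.0800 ms -> 8.080 ms (3 dp)

8.080


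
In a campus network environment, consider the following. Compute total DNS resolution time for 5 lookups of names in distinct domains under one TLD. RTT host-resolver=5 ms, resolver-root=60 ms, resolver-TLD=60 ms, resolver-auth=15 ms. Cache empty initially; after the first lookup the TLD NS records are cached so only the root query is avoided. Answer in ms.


Lookup 1 (cold cache): local + root + TLD + auth = 5 + 60 + 60 + 15 = 140 ms
Lookups 2..5 (TLD NS cached -> skip root; new domain -> still ask TLD and auth): local + TLD + auth = 5 + 60 + 15 = 80 ms each
Remaining 4 lookups: 4 * 80 = 320 ms
Total = 140 + 320 = 460 ms

460


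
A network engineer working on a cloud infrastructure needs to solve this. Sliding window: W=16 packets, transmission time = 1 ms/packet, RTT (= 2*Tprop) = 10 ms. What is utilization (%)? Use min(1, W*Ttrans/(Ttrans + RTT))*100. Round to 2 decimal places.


Given: W = 16, Ttrans = 1 ms, RTT = 10 ms (= 2 * Tprop, Tprop = 5 ms)
Cycle time = Ttrans + RTT = 1 + 10 = 11 ms (first packet sent until its ACK returns)
W * Ttrans = 16 * 1 = 16 ms of sending per cycle
W * Ttrans / (Ttrans + RTT) = 16 / 11 = 1.454545
U = min(1, 1.454545) = 1.000000
U% = 100.00%

100.00
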